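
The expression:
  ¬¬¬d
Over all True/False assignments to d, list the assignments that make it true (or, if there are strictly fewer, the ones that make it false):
is true only for:
  d=False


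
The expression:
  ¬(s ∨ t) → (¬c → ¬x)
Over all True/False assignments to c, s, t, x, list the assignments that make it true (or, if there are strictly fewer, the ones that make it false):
is false only for:
  c=False, s=False, t=False, x=True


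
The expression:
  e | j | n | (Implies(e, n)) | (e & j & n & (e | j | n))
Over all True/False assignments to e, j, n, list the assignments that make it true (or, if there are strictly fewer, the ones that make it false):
is always true.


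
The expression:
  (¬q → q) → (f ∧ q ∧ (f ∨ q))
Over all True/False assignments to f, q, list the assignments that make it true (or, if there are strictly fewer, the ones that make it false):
is false only for:
  f=False, q=True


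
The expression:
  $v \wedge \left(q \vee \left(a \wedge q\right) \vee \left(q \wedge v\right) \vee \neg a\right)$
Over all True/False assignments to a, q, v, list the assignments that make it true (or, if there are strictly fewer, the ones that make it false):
is true only for:
  a=False, q=False, v=True;
  a=False, q=True, v=True;
  a=True, q=True, v=True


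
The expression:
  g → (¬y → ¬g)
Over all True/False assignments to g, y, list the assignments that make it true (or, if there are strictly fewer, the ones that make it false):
is false only for:
  g=True, y=False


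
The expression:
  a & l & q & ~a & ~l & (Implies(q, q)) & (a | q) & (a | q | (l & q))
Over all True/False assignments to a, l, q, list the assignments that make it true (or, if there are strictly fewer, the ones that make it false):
is never true.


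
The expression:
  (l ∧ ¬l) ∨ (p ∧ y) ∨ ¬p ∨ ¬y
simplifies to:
True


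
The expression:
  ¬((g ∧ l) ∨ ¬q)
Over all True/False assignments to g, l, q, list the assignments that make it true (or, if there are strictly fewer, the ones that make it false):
is true only for:
  g=False, l=False, q=True;
  g=False, l=True, q=True;
  g=True, l=False, q=True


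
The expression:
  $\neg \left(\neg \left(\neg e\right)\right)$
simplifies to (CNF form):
$\neg e$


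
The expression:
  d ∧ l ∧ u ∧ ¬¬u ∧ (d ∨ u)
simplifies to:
d ∧ l ∧ u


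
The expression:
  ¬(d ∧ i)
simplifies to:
¬d ∨ ¬i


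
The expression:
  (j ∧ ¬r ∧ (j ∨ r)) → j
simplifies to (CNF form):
True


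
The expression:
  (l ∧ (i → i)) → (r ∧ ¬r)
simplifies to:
¬l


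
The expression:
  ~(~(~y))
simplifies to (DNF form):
~y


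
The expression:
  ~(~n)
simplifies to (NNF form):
n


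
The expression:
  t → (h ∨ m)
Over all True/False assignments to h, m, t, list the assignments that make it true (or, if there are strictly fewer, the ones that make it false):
is false only for:
  h=False, m=False, t=True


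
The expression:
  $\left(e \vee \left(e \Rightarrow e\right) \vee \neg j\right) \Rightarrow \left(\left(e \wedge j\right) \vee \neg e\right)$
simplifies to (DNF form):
$j \vee \neg e$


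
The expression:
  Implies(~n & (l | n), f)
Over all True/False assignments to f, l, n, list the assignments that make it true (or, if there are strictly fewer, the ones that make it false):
is false only for:
  f=False, l=True, n=False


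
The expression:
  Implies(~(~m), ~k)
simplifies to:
~k | ~m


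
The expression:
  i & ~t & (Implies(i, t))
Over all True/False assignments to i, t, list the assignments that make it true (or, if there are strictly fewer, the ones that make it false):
is never true.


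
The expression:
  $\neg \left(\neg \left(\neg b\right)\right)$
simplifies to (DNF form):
$\neg b$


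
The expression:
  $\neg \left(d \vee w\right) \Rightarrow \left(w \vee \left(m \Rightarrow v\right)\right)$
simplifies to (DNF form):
$d \vee v \vee w \vee \neg m$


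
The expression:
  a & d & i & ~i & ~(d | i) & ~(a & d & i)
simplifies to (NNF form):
False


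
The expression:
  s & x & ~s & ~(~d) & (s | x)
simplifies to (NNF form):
False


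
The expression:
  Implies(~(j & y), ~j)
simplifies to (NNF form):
y | ~j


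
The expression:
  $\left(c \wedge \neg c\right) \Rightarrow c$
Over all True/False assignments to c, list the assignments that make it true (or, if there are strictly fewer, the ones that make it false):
is always true.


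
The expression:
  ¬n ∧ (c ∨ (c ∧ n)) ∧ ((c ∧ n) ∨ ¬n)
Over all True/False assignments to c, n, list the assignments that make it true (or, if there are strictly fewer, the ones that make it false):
is true only for:
  c=True, n=False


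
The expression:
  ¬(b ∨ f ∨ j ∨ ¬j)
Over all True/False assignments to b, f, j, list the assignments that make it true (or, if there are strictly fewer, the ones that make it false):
is never true.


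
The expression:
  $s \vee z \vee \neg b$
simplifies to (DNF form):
$s \vee z \vee \neg b$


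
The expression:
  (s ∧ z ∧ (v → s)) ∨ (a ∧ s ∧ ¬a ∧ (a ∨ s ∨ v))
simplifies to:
s ∧ z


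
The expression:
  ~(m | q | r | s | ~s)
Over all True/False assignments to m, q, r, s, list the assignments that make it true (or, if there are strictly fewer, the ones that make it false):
is never true.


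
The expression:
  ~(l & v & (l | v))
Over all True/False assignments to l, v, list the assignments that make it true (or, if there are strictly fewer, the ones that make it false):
is false only for:
  l=True, v=True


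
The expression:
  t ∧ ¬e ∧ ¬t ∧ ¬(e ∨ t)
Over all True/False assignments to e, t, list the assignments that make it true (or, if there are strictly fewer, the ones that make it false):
is never true.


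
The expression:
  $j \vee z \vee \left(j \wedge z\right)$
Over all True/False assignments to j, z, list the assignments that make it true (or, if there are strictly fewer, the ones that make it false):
is false only for:
  j=False, z=False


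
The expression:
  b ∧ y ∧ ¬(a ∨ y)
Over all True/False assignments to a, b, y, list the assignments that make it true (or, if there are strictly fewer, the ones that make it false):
is never true.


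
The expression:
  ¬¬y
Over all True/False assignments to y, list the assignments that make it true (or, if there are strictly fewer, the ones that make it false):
is true only for:
  y=True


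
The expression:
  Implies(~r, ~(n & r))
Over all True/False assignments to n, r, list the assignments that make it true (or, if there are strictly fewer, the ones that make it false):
is always true.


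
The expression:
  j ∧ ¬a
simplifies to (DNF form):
j ∧ ¬a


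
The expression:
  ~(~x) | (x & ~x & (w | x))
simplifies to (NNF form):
x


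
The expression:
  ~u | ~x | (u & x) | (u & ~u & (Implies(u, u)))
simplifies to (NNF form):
True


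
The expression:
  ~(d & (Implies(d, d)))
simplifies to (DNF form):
~d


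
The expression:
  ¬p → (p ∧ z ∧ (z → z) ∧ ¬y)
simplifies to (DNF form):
p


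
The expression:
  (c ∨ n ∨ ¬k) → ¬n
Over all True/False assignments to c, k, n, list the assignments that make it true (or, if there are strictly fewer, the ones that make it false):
is true only for:
  c=False, k=False, n=False;
  c=False, k=True, n=False;
  c=True, k=False, n=False;
  c=True, k=True, n=False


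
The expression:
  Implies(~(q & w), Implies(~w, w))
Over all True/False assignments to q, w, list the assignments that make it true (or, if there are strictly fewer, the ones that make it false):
is true only for:
  q=False, w=True;
  q=True, w=True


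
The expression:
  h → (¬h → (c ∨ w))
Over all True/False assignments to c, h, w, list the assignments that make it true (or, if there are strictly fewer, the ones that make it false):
is always true.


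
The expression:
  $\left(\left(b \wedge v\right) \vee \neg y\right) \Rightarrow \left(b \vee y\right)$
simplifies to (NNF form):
$b \vee y$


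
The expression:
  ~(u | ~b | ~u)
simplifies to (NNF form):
False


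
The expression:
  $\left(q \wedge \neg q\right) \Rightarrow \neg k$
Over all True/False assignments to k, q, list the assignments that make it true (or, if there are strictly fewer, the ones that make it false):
is always true.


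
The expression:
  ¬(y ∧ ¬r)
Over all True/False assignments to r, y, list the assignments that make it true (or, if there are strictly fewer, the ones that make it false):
is false only for:
  r=False, y=True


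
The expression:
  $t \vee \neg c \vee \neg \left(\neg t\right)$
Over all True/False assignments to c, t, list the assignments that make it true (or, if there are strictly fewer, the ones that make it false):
is false only for:
  c=True, t=False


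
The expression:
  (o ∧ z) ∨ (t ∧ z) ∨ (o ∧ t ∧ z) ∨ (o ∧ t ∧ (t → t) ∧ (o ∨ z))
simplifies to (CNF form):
(o ∨ t) ∧ (o ∨ z) ∧ (t ∨ z)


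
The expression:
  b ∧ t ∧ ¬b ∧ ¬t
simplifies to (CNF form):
False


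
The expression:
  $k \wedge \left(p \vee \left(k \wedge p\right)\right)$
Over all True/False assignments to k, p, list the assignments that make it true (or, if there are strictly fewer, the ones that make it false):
is true only for:
  k=True, p=True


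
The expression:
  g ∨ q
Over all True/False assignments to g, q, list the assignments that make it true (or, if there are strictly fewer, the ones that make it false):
is false only for:
  g=False, q=False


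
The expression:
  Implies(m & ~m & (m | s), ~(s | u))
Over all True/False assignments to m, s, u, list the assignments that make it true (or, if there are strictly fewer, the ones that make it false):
is always true.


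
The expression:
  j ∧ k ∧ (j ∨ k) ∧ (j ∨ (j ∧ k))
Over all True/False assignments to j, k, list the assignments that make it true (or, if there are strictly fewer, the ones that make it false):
is true only for:
  j=True, k=True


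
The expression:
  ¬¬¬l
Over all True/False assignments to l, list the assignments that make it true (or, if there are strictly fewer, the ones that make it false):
is true only for:
  l=False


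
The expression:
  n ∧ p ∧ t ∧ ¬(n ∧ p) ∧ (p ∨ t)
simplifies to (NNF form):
False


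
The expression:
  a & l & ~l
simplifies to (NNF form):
False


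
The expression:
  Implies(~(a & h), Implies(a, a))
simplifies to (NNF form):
True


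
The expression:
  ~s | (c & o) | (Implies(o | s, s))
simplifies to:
True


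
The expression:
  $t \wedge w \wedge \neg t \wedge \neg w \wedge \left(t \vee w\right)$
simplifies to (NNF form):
$\text{False}$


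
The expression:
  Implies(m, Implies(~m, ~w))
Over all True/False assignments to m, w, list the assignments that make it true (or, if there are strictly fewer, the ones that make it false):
is always true.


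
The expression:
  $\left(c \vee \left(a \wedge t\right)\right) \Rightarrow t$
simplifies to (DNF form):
$t \vee \neg c$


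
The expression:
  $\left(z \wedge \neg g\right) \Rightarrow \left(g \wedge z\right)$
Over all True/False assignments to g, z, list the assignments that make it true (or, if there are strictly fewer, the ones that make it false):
is false only for:
  g=False, z=True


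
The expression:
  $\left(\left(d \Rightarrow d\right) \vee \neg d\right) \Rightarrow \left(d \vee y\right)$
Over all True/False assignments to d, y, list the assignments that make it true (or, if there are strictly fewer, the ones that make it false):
is false only for:
  d=False, y=False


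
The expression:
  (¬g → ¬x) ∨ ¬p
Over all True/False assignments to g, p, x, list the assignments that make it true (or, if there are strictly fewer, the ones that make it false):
is false only for:
  g=False, p=True, x=True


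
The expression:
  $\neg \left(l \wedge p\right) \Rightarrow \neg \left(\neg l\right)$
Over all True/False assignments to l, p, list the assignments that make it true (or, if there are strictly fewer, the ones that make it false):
is true only for:
  l=True, p=False;
  l=True, p=True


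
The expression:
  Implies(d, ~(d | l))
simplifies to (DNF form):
~d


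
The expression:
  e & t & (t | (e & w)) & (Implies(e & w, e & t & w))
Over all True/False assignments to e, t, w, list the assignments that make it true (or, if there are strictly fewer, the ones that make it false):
is true only for:
  e=True, t=True, w=False;
  e=True, t=True, w=True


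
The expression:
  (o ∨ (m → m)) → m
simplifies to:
m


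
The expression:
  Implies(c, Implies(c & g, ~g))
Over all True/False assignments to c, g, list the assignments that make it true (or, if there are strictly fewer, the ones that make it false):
is false only for:
  c=True, g=True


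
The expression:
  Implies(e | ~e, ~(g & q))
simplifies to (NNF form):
~g | ~q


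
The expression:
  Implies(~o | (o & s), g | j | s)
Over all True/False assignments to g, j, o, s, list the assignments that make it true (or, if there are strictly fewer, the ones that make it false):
is false only for:
  g=False, j=False, o=False, s=False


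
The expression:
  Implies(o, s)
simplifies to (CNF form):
s | ~o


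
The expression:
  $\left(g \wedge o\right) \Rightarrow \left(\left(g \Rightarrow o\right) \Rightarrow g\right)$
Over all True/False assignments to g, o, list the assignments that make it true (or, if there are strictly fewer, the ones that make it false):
is always true.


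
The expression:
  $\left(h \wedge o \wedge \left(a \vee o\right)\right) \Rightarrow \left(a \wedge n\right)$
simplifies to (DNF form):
$\left(a \wedge n\right) \vee \neg h \vee \neg o$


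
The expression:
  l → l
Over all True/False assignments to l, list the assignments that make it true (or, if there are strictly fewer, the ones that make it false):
is always true.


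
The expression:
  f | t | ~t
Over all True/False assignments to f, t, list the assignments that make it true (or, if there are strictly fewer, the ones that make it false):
is always true.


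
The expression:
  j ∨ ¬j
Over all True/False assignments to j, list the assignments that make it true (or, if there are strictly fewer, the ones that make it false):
is always true.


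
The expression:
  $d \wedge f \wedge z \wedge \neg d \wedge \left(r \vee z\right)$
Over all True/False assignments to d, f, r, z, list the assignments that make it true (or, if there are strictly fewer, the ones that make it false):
is never true.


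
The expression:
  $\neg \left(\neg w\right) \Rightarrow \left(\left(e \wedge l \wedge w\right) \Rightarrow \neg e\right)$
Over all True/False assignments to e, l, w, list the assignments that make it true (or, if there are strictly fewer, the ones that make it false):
is false only for:
  e=True, l=True, w=True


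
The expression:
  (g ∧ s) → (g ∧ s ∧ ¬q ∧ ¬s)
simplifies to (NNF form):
¬g ∨ ¬s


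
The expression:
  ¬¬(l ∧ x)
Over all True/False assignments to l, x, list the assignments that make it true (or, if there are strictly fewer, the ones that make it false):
is true only for:
  l=True, x=True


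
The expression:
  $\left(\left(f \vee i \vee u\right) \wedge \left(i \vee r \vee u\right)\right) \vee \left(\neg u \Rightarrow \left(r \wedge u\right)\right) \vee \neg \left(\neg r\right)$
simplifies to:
$i \vee r \vee u$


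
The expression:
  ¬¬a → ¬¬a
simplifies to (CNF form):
True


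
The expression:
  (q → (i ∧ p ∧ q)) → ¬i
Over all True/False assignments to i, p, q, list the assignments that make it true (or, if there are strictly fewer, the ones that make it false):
is false only for:
  i=True, p=False, q=False;
  i=True, p=True, q=False;
  i=True, p=True, q=True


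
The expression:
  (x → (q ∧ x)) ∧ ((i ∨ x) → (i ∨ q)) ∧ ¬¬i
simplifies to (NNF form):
i ∧ (q ∨ ¬x)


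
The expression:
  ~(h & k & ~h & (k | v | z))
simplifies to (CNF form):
True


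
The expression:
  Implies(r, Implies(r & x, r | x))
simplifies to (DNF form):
True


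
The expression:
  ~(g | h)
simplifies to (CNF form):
~g & ~h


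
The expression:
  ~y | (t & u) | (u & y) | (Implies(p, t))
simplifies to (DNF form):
t | u | ~p | ~y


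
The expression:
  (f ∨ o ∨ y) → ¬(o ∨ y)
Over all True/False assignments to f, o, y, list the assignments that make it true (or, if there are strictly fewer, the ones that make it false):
is true only for:
  f=False, o=False, y=False;
  f=True, o=False, y=False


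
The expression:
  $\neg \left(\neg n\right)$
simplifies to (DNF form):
$n$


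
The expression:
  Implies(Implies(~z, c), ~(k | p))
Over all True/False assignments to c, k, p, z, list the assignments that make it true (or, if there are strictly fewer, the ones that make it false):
is true only for:
  c=False, k=False, p=False, z=False;
  c=False, k=False, p=False, z=True;
  c=False, k=False, p=True, z=False;
  c=False, k=True, p=False, z=False;
  c=False, k=True, p=True, z=False;
  c=True, k=False, p=False, z=False;
  c=True, k=False, p=False, z=True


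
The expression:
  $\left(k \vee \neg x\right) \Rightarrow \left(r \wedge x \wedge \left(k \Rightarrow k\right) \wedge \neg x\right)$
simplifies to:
$x \wedge \neg k$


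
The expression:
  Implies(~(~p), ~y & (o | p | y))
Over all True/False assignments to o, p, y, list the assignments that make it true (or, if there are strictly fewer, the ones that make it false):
is false only for:
  o=False, p=True, y=True;
  o=True, p=True, y=True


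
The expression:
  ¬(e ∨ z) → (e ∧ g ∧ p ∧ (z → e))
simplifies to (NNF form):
e ∨ z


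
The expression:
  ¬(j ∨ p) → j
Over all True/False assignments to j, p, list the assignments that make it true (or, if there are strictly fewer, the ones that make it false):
is false only for:
  j=False, p=False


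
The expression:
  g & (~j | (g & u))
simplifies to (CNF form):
g & (u | ~j)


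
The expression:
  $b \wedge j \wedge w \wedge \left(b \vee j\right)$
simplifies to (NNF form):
$b \wedge j \wedge w$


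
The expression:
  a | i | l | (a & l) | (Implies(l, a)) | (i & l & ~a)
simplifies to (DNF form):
True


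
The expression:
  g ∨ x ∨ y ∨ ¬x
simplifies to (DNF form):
True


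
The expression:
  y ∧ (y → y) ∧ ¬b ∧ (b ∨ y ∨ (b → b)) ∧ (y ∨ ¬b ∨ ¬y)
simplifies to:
y ∧ ¬b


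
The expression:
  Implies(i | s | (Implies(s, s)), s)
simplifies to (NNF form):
s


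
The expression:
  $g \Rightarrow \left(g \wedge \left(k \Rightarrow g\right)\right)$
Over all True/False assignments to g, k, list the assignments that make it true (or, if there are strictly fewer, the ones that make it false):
is always true.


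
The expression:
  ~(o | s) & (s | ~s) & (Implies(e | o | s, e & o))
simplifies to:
~e & ~o & ~s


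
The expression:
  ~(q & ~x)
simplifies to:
x | ~q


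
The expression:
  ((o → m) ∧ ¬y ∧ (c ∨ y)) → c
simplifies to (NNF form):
True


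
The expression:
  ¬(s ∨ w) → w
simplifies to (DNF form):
s ∨ w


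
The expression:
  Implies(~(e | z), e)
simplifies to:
e | z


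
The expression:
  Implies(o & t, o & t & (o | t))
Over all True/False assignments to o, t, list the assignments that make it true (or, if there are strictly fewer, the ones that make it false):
is always true.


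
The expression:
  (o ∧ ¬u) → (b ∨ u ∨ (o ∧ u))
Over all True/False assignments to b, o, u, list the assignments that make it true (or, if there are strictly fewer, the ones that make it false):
is false only for:
  b=False, o=True, u=False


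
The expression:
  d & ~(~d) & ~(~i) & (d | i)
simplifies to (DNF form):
d & i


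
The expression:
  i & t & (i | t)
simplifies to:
i & t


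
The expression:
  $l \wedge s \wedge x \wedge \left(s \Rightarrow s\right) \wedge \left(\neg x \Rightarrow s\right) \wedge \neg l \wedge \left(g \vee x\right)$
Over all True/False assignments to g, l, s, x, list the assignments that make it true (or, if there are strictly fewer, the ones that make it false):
is never true.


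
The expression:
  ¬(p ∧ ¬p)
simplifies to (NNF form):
True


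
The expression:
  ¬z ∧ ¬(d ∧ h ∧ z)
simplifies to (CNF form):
¬z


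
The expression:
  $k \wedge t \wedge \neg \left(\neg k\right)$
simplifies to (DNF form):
$k \wedge t$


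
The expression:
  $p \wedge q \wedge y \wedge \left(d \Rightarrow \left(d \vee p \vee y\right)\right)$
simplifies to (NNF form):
$p \wedge q \wedge y$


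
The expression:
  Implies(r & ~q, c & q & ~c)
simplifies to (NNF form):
q | ~r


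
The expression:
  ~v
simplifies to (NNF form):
~v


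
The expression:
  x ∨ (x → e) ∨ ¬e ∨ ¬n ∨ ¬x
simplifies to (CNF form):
True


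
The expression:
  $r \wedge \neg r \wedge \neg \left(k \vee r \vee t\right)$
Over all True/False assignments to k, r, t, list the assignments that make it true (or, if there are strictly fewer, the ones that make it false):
is never true.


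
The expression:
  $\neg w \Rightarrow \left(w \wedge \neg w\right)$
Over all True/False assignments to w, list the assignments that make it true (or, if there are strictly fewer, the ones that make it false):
is true only for:
  w=True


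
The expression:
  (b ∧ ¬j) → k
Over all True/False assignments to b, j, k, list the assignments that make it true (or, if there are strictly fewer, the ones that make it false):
is false only for:
  b=True, j=False, k=False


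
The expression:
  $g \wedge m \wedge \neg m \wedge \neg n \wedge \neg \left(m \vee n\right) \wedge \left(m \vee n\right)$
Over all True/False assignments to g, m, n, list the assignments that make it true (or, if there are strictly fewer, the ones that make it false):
is never true.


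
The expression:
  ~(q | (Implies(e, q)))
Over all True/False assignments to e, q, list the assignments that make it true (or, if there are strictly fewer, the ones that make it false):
is true only for:
  e=True, q=False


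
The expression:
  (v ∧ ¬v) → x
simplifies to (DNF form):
True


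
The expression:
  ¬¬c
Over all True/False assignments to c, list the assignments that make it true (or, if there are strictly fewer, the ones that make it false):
is true only for:
  c=True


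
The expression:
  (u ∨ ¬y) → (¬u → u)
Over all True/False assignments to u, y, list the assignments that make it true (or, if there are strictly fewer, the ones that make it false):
is false only for:
  u=False, y=False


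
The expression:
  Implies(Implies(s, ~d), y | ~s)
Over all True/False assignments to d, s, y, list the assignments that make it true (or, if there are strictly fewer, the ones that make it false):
is false only for:
  d=False, s=True, y=False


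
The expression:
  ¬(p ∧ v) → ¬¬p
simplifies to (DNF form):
p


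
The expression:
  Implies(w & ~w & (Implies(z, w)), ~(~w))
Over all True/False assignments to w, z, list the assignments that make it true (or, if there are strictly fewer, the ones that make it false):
is always true.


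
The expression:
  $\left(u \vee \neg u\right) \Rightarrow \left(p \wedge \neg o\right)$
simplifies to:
$p \wedge \neg o$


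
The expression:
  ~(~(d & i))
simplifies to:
d & i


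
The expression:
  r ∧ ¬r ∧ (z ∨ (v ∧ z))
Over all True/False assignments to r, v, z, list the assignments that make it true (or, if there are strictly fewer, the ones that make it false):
is never true.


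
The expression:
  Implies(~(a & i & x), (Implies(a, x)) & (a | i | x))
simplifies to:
x | (i & ~a)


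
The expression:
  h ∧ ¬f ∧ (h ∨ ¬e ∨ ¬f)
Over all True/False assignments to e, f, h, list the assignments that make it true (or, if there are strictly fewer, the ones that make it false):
is true only for:
  e=False, f=False, h=True;
  e=True, f=False, h=True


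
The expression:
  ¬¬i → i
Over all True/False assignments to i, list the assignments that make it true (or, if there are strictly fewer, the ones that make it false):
is always true.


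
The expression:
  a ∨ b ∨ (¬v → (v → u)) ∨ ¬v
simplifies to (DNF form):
True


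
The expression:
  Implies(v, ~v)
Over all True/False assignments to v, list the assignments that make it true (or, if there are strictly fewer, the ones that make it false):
is true only for:
  v=False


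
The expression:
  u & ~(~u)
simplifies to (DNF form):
u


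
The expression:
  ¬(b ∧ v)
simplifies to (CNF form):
¬b ∨ ¬v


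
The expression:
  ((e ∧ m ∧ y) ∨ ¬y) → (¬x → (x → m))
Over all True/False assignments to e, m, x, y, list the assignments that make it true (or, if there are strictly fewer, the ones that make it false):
is always true.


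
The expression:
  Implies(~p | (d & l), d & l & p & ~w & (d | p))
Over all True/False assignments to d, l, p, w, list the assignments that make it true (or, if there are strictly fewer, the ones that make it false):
is true only for:
  d=False, l=False, p=True, w=False;
  d=False, l=False, p=True, w=True;
  d=False, l=True, p=True, w=False;
  d=False, l=True, p=True, w=True;
  d=True, l=False, p=True, w=False;
  d=True, l=False, p=True, w=True;
  d=True, l=True, p=True, w=False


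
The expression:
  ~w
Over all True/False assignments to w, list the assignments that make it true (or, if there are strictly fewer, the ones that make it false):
is true only for:
  w=False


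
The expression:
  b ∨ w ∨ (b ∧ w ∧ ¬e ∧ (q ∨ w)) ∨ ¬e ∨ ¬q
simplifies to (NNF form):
b ∨ w ∨ ¬e ∨ ¬q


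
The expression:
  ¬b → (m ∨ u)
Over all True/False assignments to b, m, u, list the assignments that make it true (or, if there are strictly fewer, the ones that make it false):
is false only for:
  b=False, m=False, u=False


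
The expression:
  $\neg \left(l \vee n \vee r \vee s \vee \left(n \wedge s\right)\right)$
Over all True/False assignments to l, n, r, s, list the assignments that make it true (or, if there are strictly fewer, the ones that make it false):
is true only for:
  l=False, n=False, r=False, s=False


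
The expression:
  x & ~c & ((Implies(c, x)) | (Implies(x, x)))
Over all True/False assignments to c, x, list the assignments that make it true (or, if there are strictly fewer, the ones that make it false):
is true only for:
  c=False, x=True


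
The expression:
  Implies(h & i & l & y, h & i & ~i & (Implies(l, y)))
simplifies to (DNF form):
~h | ~i | ~l | ~y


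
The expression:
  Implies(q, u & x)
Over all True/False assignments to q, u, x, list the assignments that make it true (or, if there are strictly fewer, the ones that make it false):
is false only for:
  q=True, u=False, x=False;
  q=True, u=False, x=True;
  q=True, u=True, x=False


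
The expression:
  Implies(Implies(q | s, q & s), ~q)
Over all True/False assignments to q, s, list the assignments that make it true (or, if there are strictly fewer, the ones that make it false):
is false only for:
  q=True, s=True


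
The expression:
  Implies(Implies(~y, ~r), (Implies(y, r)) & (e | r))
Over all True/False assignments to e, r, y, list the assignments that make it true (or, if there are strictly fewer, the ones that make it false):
is false only for:
  e=False, r=False, y=False;
  e=False, r=False, y=True;
  e=True, r=False, y=True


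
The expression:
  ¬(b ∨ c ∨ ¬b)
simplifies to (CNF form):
False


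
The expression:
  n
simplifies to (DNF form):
n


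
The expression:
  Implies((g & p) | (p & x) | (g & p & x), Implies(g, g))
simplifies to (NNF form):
True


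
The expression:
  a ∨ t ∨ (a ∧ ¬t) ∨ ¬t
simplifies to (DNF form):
True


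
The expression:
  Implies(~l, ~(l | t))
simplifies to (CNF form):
l | ~t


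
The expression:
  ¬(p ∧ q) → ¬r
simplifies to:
(p ∧ q) ∨ ¬r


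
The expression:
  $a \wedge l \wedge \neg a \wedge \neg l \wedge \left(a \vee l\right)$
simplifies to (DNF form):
$\text{False}$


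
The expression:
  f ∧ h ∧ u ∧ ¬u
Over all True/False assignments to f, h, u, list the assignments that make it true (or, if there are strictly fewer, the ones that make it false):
is never true.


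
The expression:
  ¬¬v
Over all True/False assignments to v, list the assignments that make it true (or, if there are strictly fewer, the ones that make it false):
is true only for:
  v=True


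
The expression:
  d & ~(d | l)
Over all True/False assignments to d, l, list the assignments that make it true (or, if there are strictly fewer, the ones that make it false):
is never true.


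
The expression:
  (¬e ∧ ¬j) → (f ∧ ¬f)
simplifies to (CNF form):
e ∨ j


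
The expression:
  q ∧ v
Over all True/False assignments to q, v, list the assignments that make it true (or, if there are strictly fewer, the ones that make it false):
is true only for:
  q=True, v=True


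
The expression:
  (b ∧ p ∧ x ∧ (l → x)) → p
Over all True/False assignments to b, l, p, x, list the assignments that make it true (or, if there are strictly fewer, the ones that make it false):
is always true.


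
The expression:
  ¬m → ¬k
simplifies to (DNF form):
m ∨ ¬k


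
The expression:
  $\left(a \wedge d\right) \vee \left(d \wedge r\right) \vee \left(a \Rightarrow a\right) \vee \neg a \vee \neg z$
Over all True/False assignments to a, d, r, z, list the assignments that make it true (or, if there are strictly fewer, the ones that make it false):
is always true.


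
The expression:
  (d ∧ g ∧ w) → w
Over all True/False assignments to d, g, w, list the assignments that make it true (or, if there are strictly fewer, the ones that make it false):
is always true.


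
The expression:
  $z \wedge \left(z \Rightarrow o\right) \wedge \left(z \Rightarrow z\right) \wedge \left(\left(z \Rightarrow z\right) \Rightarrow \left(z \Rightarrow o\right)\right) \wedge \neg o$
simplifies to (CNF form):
$\text{False}$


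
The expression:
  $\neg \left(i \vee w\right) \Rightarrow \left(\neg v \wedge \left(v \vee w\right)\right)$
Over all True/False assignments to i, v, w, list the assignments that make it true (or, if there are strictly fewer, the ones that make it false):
is false only for:
  i=False, v=False, w=False;
  i=False, v=True, w=False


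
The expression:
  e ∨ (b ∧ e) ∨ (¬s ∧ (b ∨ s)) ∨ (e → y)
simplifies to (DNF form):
True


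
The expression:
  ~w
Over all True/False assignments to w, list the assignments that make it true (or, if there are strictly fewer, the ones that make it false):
is true only for:
  w=False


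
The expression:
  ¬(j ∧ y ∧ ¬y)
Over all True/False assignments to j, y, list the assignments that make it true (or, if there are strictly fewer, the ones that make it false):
is always true.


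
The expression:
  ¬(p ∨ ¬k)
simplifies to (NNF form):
k ∧ ¬p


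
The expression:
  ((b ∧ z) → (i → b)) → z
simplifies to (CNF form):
z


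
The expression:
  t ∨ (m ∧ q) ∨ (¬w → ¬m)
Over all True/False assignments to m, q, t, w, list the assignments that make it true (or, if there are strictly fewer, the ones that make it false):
is false only for:
  m=True, q=False, t=False, w=False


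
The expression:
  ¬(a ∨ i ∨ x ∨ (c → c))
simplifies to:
False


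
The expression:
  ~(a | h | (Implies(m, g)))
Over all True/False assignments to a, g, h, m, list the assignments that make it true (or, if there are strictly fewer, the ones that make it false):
is true only for:
  a=False, g=False, h=False, m=True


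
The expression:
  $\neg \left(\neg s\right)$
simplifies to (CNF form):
$s$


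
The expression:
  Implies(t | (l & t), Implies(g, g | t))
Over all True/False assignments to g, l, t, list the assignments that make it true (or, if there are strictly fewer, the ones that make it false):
is always true.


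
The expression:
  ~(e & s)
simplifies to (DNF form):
~e | ~s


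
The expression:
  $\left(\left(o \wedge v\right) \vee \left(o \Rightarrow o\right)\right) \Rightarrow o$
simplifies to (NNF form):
$o$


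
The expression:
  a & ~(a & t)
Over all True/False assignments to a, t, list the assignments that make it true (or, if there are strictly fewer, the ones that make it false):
is true only for:
  a=True, t=False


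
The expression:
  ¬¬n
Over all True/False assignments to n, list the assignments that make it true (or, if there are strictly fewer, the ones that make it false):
is true only for:
  n=True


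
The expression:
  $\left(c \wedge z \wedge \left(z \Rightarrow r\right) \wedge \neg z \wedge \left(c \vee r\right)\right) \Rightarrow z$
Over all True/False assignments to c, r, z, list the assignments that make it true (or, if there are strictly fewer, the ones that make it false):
is always true.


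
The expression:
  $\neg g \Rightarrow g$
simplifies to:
$g$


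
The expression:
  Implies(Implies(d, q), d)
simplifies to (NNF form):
d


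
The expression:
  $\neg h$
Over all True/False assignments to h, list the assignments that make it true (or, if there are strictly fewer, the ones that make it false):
is true only for:
  h=False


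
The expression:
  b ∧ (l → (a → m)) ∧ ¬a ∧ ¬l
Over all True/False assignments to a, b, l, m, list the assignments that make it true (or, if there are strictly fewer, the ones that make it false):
is true only for:
  a=False, b=True, l=False, m=False;
  a=False, b=True, l=False, m=True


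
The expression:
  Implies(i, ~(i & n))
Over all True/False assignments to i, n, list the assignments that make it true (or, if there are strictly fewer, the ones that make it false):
is false only for:
  i=True, n=True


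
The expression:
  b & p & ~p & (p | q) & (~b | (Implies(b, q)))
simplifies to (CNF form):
False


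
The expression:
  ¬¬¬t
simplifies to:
¬t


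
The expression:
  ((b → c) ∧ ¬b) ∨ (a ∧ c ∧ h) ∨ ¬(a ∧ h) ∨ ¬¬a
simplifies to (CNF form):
True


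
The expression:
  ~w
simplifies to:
~w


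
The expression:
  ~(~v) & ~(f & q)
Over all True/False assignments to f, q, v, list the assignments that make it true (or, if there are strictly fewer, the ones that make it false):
is true only for:
  f=False, q=False, v=True;
  f=False, q=True, v=True;
  f=True, q=False, v=True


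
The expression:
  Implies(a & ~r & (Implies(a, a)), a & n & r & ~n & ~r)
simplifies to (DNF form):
r | ~a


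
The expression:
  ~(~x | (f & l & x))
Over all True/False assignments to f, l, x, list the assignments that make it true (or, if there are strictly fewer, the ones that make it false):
is true only for:
  f=False, l=False, x=True;
  f=False, l=True, x=True;
  f=True, l=False, x=True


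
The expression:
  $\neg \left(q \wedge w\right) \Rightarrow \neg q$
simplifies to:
$w \vee \neg q$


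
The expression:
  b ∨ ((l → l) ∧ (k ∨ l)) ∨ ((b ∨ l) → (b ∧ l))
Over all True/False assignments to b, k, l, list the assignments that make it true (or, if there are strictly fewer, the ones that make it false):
is always true.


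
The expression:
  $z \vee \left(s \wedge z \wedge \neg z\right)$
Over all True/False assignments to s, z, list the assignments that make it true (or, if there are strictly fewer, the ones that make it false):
is true only for:
  s=False, z=True;
  s=True, z=True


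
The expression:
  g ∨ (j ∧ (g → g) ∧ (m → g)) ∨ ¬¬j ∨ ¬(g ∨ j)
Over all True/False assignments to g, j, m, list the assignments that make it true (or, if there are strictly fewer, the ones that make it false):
is always true.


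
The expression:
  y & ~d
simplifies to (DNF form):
y & ~d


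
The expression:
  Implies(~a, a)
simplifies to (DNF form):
a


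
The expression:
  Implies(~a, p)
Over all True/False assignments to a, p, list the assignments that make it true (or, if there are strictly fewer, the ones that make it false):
is false only for:
  a=False, p=False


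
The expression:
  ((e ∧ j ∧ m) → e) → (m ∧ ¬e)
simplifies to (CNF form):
m ∧ ¬e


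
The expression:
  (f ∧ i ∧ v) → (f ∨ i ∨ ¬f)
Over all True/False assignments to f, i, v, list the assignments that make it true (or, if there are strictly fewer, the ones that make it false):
is always true.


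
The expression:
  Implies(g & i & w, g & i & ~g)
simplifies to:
~g | ~i | ~w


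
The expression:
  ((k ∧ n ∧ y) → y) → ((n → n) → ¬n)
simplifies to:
¬n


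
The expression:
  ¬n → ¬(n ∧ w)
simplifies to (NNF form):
True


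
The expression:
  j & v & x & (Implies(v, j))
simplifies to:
j & v & x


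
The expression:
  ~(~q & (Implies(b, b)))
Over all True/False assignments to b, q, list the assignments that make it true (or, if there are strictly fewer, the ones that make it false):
is true only for:
  b=False, q=True;
  b=True, q=True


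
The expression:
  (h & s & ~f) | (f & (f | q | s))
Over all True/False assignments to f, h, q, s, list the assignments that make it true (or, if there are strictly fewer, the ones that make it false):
is false only for:
  f=False, h=False, q=False, s=False;
  f=False, h=False, q=False, s=True;
  f=False, h=False, q=True, s=False;
  f=False, h=False, q=True, s=True;
  f=False, h=True, q=False, s=False;
  f=False, h=True, q=True, s=False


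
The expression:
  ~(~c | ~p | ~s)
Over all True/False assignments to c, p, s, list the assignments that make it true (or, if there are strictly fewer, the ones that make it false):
is true only for:
  c=True, p=True, s=True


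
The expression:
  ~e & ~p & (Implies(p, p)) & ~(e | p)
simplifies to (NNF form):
~e & ~p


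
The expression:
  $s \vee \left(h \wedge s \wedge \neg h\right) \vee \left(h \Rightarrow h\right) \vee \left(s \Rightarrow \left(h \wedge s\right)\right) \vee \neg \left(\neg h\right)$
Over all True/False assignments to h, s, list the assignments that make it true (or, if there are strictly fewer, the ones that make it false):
is always true.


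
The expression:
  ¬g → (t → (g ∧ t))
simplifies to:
g ∨ ¬t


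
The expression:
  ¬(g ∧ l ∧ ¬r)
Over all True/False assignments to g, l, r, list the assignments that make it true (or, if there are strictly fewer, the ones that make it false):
is false only for:
  g=True, l=True, r=False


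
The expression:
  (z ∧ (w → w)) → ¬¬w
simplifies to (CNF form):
w ∨ ¬z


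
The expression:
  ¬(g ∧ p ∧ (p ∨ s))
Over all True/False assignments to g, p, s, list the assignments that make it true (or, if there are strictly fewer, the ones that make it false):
is false only for:
  g=True, p=True, s=False;
  g=True, p=True, s=True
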